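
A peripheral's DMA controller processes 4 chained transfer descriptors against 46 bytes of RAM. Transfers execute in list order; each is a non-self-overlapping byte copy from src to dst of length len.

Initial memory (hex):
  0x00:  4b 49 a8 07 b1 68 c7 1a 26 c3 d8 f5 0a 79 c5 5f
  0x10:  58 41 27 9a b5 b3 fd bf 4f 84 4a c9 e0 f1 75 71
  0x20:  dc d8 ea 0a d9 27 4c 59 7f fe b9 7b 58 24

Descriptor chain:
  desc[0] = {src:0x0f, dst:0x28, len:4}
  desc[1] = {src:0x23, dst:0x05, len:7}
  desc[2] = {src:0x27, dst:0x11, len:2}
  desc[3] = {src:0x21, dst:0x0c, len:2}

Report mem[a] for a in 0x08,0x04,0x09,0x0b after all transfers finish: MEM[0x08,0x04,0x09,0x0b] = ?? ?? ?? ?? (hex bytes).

  after D0: wrote 4B at 0x28 = 5f584127
  after D1: wrote 7B at 0x05 = 0ad9274c595f58
  after D2: wrote 2B at 0x11 = 595f
  after D3: wrote 2B at 0x0c = d8ea
query mem[0x08]=0x4c, mem[0x04]=0xb1, mem[0x09]=0x59, mem[0x0b]=0x58

MEM[0x08,0x04,0x09,0x0b] = 4c b1 59 58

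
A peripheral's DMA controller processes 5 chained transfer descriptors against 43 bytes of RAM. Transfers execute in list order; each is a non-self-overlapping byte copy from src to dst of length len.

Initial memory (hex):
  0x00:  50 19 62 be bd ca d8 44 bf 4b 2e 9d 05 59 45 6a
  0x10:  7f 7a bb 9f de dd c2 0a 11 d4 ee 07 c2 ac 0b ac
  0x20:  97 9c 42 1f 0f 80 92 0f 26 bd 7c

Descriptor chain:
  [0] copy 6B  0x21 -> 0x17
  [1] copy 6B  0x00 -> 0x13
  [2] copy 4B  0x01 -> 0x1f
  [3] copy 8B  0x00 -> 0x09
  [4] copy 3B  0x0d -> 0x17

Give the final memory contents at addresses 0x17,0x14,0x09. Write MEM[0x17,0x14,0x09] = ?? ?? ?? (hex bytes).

D0: mem[0x17..0x1c] <- [9c 42 1f 0f 80 92]
D1: mem[0x13..0x18] <- [50 19 62 be bd ca]
D2: mem[0x1f..0x22] <- [19 62 be bd]
D3: mem[0x09..0x10] <- [50 19 62 be bd ca d8 44]
D4: mem[0x17..0x19] <- [bd ca d8]
query mem[0x17]=0xbd, mem[0x14]=0x19, mem[0x09]=0x50

MEM[0x17,0x14,0x09] = bd 19 50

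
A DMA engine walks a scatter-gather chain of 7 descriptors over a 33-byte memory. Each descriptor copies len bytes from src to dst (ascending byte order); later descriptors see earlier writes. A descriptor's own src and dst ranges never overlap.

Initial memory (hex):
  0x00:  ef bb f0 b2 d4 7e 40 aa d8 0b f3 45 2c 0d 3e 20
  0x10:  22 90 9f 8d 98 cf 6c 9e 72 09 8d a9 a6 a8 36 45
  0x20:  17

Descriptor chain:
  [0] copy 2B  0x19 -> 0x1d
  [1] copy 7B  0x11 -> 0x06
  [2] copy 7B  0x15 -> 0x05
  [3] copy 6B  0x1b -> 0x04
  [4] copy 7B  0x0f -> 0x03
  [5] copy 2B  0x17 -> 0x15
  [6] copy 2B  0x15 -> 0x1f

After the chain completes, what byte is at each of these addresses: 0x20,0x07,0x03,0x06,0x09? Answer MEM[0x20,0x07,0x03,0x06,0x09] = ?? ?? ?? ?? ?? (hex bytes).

MEM[0x20,0x07,0x03,0x06,0x09] = 72 8d 20 9f cf

D0: mem[0x1d..0x1e] <- [09 8d]
D1: mem[0x06..0x0c] <- [90 9f 8d 98 cf 6c 9e]
D2: mem[0x05..0x0b] <- [cf 6c 9e 72 09 8d a9]
D3: mem[0x04..0x09] <- [a9 a6 09 8d 45 17]
D4: mem[0x03..0x09] <- [20 22 90 9f 8d 98 cf]
D5: mem[0x15..0x16] <- [9e 72]
D6: mem[0x1f..0x20] <- [9e 72]
query mem[0x20]=0x72, mem[0x07]=0x8d, mem[0x03]=0x20, mem[0x06]=0x9f, mem[0x09]=0xcf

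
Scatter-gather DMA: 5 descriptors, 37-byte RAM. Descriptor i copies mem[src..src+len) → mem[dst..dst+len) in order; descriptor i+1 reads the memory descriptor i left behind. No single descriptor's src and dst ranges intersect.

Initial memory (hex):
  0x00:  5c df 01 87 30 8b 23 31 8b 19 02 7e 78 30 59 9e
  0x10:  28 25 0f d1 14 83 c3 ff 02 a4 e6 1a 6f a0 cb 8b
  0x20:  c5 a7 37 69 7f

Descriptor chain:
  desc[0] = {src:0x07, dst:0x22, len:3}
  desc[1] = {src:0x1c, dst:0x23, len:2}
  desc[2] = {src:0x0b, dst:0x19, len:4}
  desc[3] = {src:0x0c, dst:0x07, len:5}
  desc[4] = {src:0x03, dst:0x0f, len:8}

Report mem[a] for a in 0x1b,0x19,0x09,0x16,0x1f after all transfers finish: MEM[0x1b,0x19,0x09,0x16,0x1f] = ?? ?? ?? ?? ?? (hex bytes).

  after D0: wrote 3B at 0x22 = 318b19
  after D1: wrote 2B at 0x23 = 6fa0
  after D2: wrote 4B at 0x19 = 7e783059
  after D3: wrote 5B at 0x07 = 7830599e28
  after D4: wrote 8B at 0x0f = 87308b237830599e
query mem[0x1b]=0x30, mem[0x19]=0x7e, mem[0x09]=0x59, mem[0x16]=0x9e, mem[0x1f]=0x8b

MEM[0x1b,0x19,0x09,0x16,0x1f] = 30 7e 59 9e 8b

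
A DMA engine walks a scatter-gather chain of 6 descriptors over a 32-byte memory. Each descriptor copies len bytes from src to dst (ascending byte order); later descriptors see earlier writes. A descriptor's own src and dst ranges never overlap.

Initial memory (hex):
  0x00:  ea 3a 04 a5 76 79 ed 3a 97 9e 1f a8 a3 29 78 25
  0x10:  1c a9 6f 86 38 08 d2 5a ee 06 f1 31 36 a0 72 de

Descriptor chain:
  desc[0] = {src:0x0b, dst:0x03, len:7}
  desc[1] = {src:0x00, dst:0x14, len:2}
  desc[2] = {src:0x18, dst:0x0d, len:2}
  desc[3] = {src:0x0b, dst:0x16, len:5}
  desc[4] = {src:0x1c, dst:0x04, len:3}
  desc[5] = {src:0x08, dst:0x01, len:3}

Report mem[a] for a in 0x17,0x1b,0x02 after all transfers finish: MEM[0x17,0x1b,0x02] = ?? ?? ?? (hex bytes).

D0: mem[0x03..0x09] <- [a8 a3 29 78 25 1c a9]
D1: mem[0x14..0x15] <- [ea 3a]
D2: mem[0x0d..0x0e] <- [ee 06]
D3: mem[0x16..0x1a] <- [a8 a3 ee 06 25]
D4: mem[0x04..0x06] <- [36 a0 72]
D5: mem[0x01..0x03] <- [1c a9 1f]
query mem[0x17]=0xa3, mem[0x1b]=0x31, mem[0x02]=0xa9

MEM[0x17,0x1b,0x02] = a3 31 a9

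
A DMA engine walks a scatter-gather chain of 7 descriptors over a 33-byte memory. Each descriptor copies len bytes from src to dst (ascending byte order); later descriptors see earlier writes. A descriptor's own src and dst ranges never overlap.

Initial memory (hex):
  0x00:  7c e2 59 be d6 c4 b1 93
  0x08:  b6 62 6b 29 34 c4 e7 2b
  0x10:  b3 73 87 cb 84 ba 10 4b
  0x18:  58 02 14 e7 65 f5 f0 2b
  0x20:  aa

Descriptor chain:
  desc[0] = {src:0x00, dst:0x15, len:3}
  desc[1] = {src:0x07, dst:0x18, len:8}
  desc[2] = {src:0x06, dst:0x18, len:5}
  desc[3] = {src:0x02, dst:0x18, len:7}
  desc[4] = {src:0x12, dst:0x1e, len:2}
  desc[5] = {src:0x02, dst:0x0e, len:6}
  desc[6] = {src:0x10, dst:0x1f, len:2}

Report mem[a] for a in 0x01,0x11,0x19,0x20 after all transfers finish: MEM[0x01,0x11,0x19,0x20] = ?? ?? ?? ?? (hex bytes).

MEM[0x01,0x11,0x19,0x20] = e2 c4 be c4

[0] 0x00->0x15 len=3 : 7c e2 59
[1] 0x07->0x18 len=8 : 93 b6 62 6b 29 34 c4 e7
[2] 0x06->0x18 len=5 : b1 93 b6 62 6b
[3] 0x02->0x18 len=7 : 59 be d6 c4 b1 93 b6
[4] 0x12->0x1e len=2 : 87 cb
[5] 0x02->0x0e len=6 : 59 be d6 c4 b1 93
[6] 0x10->0x1f len=2 : d6 c4
query mem[0x01]=0xe2, mem[0x11]=0xc4, mem[0x19]=0xbe, mem[0x20]=0xc4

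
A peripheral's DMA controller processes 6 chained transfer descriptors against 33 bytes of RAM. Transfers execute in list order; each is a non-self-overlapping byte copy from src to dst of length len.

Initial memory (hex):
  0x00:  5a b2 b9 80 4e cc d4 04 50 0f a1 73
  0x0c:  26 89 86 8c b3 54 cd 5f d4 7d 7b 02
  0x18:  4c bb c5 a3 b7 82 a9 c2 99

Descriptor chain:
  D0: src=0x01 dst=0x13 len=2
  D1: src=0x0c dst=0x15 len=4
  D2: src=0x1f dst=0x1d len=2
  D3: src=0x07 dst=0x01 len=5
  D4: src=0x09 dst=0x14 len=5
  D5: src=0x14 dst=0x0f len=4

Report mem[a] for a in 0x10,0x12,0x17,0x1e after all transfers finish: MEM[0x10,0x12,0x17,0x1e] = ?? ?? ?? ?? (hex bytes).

#0 dst[0x13+2] := {0xb2,0xb9}
#1 dst[0x15+4] := {0x26,0x89,0x86,0x8c}
#2 dst[0x1d+2] := {0xc2,0x99}
#3 dst[0x01+5] := {0x04,0x50,0x0f,0xa1,0x73}
#4 dst[0x14+5] := {0x0f,0xa1,0x73,0x26,0x89}
#5 dst[0x0f+4] := {0x0f,0xa1,0x73,0x26}
query mem[0x10]=0xa1, mem[0x12]=0x26, mem[0x17]=0x26, mem[0x1e]=0x99

MEM[0x10,0x12,0x17,0x1e] = a1 26 26 99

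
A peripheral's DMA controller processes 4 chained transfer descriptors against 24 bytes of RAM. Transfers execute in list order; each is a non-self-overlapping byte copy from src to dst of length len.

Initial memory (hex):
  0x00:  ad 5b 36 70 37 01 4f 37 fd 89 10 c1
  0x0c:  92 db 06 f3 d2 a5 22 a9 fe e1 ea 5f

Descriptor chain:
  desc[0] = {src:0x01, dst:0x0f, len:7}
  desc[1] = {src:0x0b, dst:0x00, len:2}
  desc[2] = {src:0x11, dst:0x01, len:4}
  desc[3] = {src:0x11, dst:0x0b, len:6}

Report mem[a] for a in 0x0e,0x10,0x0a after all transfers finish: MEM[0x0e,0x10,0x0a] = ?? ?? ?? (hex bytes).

MEM[0x0e,0x10,0x0a] = 4f ea 10

  after D0: wrote 7B at 0x0f = 5b367037014f37
  after D1: wrote 2B at 0x00 = c192
  after D2: wrote 4B at 0x01 = 7037014f
  after D3: wrote 6B at 0x0b = 7037014f37ea
query mem[0x0e]=0x4f, mem[0x10]=0xea, mem[0x0a]=0x10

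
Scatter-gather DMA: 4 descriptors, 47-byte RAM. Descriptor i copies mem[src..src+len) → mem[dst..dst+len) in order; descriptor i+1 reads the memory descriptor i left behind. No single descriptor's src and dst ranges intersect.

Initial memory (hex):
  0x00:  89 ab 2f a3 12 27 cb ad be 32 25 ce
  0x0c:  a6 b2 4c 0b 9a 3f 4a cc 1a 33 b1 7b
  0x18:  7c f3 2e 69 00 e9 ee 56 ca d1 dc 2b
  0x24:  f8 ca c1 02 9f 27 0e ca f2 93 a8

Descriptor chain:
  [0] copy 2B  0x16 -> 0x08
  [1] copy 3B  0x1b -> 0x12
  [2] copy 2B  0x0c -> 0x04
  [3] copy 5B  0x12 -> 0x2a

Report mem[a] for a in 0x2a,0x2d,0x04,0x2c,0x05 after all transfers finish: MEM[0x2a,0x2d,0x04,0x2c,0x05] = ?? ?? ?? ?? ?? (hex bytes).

#0 dst[0x08+2] := {0xb1,0x7b}
#1 dst[0x12+3] := {0x69,0x00,0xe9}
#2 dst[0x04+2] := {0xa6,0xb2}
#3 dst[0x2a+5] := {0x69,0x00,0xe9,0x33,0xb1}
query mem[0x2a]=0x69, mem[0x2d]=0x33, mem[0x04]=0xa6, mem[0x2c]=0xe9, mem[0x05]=0xb2

MEM[0x2a,0x2d,0x04,0x2c,0x05] = 69 33 a6 e9 b2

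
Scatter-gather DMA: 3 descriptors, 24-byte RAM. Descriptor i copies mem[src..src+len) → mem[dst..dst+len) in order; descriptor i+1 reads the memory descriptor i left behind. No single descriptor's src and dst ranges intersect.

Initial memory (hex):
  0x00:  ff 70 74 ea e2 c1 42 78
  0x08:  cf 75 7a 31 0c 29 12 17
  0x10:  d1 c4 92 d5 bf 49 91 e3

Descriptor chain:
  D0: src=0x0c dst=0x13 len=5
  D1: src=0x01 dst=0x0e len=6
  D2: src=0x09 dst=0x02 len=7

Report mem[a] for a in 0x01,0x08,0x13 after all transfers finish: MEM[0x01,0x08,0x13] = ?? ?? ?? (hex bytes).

MEM[0x01,0x08,0x13] = 70 74 42

[0] 0x0c->0x13 len=5 : 0c 29 12 17 d1
[1] 0x01->0x0e len=6 : 70 74 ea e2 c1 42
[2] 0x09->0x02 len=7 : 75 7a 31 0c 29 70 74
query mem[0x01]=0x70, mem[0x08]=0x74, mem[0x13]=0x42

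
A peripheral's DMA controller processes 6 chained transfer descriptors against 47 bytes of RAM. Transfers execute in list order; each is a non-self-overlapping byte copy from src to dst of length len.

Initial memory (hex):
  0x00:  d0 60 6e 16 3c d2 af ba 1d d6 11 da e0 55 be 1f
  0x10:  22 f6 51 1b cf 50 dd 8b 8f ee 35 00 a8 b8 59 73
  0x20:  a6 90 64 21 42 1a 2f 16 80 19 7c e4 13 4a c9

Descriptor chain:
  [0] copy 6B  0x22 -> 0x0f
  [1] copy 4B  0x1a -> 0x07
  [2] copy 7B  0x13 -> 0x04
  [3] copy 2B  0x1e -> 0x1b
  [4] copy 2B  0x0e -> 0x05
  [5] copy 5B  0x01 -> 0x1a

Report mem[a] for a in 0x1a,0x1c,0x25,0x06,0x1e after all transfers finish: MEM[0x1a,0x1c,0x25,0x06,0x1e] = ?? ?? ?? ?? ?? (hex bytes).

D0: mem[0x0f..0x14] <- [64 21 42 1a 2f 16]
D1: mem[0x07..0x0a] <- [35 00 a8 b8]
D2: mem[0x04..0x0a] <- [2f 16 50 dd 8b 8f ee]
D3: mem[0x1b..0x1c] <- [59 73]
D4: mem[0x05..0x06] <- [be 64]
D5: mem[0x1a..0x1e] <- [60 6e 16 2f be]
query mem[0x1a]=0x60, mem[0x1c]=0x16, mem[0x25]=0x1a, mem[0x06]=0x64, mem[0x1e]=0xbe

MEM[0x1a,0x1c,0x25,0x06,0x1e] = 60 16 1a 64 be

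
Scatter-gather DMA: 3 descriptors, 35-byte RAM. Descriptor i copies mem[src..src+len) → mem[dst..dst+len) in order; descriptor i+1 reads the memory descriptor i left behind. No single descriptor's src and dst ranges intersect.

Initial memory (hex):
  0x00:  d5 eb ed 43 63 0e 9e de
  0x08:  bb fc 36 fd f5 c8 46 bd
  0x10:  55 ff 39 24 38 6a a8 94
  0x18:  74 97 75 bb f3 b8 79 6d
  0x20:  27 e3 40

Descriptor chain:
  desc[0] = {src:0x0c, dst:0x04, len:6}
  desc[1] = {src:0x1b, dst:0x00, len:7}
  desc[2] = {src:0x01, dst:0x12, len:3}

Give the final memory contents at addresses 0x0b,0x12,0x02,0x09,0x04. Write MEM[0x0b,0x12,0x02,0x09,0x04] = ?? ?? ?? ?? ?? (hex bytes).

[0] 0x0c->0x04 len=6 : f5 c8 46 bd 55 ff
[1] 0x1b->0x00 len=7 : bb f3 b8 79 6d 27 e3
[2] 0x01->0x12 len=3 : f3 b8 79
query mem[0x0b]=0xfd, mem[0x12]=0xf3, mem[0x02]=0xb8, mem[0x09]=0xff, mem[0x04]=0x6d

MEM[0x0b,0x12,0x02,0x09,0x04] = fd f3 b8 ff 6d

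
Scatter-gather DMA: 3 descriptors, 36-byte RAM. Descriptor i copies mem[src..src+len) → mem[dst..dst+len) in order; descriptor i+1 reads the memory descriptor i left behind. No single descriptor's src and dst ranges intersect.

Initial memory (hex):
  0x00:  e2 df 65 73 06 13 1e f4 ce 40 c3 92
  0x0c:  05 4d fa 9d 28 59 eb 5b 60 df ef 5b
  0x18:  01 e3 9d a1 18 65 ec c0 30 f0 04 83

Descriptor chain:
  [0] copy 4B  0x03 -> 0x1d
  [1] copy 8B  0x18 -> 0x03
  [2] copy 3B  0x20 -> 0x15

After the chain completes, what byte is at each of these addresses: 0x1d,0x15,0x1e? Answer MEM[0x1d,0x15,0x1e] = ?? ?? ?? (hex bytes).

[0] 0x03->0x1d len=4 : 73 06 13 1e
[1] 0x18->0x03 len=8 : 01 e3 9d a1 18 73 06 13
[2] 0x20->0x15 len=3 : 1e f0 04
query mem[0x1d]=0x73, mem[0x15]=0x1e, mem[0x1e]=0x06

MEM[0x1d,0x15,0x1e] = 73 1e 06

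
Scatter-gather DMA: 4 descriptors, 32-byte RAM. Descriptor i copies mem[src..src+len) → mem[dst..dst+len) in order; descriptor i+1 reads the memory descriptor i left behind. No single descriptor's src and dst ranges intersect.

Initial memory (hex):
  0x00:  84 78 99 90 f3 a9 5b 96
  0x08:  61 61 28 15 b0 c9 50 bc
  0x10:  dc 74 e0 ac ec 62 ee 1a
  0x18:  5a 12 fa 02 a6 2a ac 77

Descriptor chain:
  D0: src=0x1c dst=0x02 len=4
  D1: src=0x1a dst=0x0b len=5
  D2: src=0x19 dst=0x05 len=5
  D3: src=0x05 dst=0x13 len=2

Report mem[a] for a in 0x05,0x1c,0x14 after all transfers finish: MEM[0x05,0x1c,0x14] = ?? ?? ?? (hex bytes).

MEM[0x05,0x1c,0x14] = 12 a6 fa

D0: mem[0x02..0x05] <- [a6 2a ac 77]
D1: mem[0x0b..0x0f] <- [fa 02 a6 2a ac]
D2: mem[0x05..0x09] <- [12 fa 02 a6 2a]
D3: mem[0x13..0x14] <- [12 fa]
query mem[0x05]=0x12, mem[0x1c]=0xa6, mem[0x14]=0xfa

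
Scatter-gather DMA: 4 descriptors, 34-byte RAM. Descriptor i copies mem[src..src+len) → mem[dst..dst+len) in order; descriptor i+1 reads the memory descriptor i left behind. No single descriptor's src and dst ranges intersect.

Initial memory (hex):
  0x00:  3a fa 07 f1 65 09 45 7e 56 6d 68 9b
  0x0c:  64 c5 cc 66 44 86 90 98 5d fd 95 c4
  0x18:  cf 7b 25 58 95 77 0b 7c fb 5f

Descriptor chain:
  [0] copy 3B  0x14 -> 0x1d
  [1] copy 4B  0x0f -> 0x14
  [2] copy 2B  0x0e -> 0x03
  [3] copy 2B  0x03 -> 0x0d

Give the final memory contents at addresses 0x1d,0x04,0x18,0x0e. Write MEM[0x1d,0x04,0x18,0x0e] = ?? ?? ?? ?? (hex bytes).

MEM[0x1d,0x04,0x18,0x0e] = 5d 66 cf 66

  after D0: wrote 3B at 0x1d = 5dfd95
  after D1: wrote 4B at 0x14 = 66448690
  after D2: wrote 2B at 0x03 = cc66
  after D3: wrote 2B at 0x0d = cc66
query mem[0x1d]=0x5d, mem[0x04]=0x66, mem[0x18]=0xcf, mem[0x0e]=0x66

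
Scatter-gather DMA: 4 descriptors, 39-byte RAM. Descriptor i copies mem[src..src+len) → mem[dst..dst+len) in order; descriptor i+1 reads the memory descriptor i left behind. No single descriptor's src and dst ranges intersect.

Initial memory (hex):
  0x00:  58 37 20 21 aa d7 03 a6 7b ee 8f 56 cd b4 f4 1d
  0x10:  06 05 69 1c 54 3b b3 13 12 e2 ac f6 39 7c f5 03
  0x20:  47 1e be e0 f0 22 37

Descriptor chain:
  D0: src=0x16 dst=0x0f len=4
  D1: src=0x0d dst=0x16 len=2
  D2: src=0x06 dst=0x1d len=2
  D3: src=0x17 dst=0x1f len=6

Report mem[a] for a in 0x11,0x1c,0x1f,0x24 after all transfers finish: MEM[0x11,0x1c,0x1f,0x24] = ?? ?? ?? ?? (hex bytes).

MEM[0x11,0x1c,0x1f,0x24] = 12 39 f4 39

[0] 0x16->0x0f len=4 : b3 13 12 e2
[1] 0x0d->0x16 len=2 : b4 f4
[2] 0x06->0x1d len=2 : 03 a6
[3] 0x17->0x1f len=6 : f4 12 e2 ac f6 39
query mem[0x11]=0x12, mem[0x1c]=0x39, mem[0x1f]=0xf4, mem[0x24]=0x39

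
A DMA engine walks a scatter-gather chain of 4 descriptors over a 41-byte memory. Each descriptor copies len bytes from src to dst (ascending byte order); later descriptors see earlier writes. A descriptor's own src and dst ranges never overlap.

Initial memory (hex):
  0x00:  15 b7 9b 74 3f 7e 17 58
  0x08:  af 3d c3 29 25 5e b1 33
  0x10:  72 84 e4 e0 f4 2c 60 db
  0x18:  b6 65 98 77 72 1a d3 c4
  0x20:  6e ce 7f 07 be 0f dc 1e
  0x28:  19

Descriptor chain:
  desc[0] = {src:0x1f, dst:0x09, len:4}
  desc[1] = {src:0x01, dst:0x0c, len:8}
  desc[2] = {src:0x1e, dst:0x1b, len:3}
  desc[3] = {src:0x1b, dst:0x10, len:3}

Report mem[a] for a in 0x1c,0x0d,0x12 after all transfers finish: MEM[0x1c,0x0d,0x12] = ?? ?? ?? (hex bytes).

MEM[0x1c,0x0d,0x12] = c4 9b 6e

[0] 0x1f->0x09 len=4 : c4 6e ce 7f
[1] 0x01->0x0c len=8 : b7 9b 74 3f 7e 17 58 af
[2] 0x1e->0x1b len=3 : d3 c4 6e
[3] 0x1b->0x10 len=3 : d3 c4 6e
query mem[0x1c]=0xc4, mem[0x0d]=0x9b, mem[0x12]=0x6e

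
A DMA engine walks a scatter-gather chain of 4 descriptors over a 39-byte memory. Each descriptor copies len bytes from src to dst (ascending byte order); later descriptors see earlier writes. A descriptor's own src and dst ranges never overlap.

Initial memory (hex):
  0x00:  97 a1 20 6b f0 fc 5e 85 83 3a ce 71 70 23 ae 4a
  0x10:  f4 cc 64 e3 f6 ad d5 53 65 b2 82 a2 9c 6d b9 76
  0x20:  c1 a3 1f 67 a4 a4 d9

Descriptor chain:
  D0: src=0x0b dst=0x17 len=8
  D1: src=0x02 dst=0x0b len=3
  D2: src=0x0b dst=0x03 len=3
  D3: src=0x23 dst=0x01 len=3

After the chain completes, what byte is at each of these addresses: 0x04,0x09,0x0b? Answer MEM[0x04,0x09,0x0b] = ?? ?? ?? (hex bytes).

MEM[0x04,0x09,0x0b] = 6b 3a 20

#0 dst[0x17+8] := {0x71,0x70,0x23,0xae,0x4a,0xf4,0xcc,0x64}
#1 dst[0x0b+3] := {0x20,0x6b,0xf0}
#2 dst[0x03+3] := {0x20,0x6b,0xf0}
#3 dst[0x01+3] := {0x67,0xa4,0xa4}
query mem[0x04]=0x6b, mem[0x09]=0x3a, mem[0x0b]=0x20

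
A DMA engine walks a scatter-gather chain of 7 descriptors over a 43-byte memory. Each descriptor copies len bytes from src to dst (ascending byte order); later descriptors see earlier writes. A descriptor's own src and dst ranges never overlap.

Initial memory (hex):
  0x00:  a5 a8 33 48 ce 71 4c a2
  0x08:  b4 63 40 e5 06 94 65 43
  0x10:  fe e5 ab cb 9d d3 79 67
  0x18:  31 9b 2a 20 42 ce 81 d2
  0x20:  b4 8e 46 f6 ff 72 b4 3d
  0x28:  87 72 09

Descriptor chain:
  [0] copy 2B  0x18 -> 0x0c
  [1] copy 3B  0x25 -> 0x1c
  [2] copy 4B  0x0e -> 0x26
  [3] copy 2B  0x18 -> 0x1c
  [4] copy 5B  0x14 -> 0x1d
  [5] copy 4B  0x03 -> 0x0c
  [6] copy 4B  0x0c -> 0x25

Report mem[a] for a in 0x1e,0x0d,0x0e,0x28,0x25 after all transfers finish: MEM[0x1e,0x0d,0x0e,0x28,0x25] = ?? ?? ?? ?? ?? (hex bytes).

#0 dst[0x0c+2] := {0x31,0x9b}
#1 dst[0x1c+3] := {0x72,0xb4,0x3d}
#2 dst[0x26+4] := {0x65,0x43,0xfe,0xe5}
#3 dst[0x1c+2] := {0x31,0x9b}
#4 dst[0x1d+5] := {0x9d,0xd3,0x79,0x67,0x31}
#5 dst[0x0c+4] := {0x48,0xce,0x71,0x4c}
#6 dst[0x25+4] := {0x48,0xce,0x71,0x4c}
query mem[0x1e]=0xd3, mem[0x0d]=0xce, mem[0x0e]=0x71, mem[0x28]=0x4c, mem[0x25]=0x48

MEM[0x1e,0x0d,0x0e,0x28,0x25] = d3 ce 71 4c 48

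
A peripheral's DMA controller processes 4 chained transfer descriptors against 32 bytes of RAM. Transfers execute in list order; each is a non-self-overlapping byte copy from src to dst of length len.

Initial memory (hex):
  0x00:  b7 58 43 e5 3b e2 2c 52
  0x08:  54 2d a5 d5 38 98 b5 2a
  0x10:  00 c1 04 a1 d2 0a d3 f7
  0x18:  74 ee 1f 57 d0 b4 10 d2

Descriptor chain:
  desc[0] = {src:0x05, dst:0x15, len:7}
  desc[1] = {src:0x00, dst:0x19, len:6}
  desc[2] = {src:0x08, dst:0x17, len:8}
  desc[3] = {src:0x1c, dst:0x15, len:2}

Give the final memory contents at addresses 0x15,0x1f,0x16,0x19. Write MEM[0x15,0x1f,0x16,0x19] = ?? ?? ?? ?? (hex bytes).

MEM[0x15,0x1f,0x16,0x19] = 98 d2 b5 a5

[0] 0x05->0x15 len=7 : e2 2c 52 54 2d a5 d5
[1] 0x00->0x19 len=6 : b7 58 43 e5 3b e2
[2] 0x08->0x17 len=8 : 54 2d a5 d5 38 98 b5 2a
[3] 0x1c->0x15 len=2 : 98 b5
query mem[0x15]=0x98, mem[0x1f]=0xd2, mem[0x16]=0xb5, mem[0x19]=0xa5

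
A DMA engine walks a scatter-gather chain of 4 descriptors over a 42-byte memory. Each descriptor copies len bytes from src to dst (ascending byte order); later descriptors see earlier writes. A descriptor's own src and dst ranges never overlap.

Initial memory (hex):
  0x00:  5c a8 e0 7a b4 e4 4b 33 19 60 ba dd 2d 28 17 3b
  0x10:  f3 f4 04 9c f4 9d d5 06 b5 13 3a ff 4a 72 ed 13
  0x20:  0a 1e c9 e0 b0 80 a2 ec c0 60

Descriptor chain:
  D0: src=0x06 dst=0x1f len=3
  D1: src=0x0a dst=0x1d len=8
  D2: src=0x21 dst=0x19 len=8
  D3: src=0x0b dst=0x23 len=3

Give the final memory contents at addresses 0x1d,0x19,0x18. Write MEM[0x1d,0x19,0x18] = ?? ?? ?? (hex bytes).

MEM[0x1d,0x19,0x18] = 80 17 b5

  after D0: wrote 3B at 0x1f = 4b3319
  after D1: wrote 8B at 0x1d = badd2d28173bf3f4
  after D2: wrote 8B at 0x19 = 173bf3f480a2ecc0
  after D3: wrote 3B at 0x23 = dd2d28
query mem[0x1d]=0x80, mem[0x19]=0x17, mem[0x18]=0xb5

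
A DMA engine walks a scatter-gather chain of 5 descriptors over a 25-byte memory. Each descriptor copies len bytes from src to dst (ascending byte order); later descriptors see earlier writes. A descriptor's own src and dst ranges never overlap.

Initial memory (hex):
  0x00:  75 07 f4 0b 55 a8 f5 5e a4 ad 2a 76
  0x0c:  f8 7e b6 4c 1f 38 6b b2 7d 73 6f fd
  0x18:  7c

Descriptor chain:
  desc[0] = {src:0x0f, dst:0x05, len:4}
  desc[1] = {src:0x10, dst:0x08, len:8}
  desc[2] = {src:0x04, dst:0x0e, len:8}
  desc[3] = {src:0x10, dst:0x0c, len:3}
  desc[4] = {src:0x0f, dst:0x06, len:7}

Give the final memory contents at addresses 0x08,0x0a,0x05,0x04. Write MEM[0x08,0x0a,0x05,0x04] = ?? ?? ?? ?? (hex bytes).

  after D0: wrote 4B at 0x05 = 4c1f386b
  after D1: wrote 8B at 0x08 = 1f386bb27d736ffd
  after D2: wrote 8B at 0x0e = 554c1f381f386bb2
  after D3: wrote 3B at 0x0c = 1f381f
  after D4: wrote 7B at 0x06 = 4c1f381f386bb2
query mem[0x08]=0x38, mem[0x0a]=0x38, mem[0x05]=0x4c, mem[0x04]=0x55

MEM[0x08,0x0a,0x05,0x04] = 38 38 4c 55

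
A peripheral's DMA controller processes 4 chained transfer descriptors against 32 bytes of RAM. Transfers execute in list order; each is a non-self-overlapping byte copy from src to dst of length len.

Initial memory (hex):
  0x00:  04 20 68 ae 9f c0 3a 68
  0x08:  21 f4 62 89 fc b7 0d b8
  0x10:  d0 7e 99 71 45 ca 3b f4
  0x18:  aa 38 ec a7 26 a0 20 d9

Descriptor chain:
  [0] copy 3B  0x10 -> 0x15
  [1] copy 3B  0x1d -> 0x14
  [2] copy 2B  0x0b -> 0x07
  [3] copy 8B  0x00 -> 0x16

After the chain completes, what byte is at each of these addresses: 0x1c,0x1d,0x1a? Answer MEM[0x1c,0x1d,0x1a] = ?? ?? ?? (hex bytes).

#0 dst[0x15+3] := {0xd0,0x7e,0x99}
#1 dst[0x14+3] := {0xa0,0x20,0xd9}
#2 dst[0x07+2] := {0x89,0xfc}
#3 dst[0x16+8] := {0x04,0x20,0x68,0xae,0x9f,0xc0,0x3a,0x89}
query mem[0x1c]=0x3a, mem[0x1d]=0x89, mem[0x1a]=0x9f

MEM[0x1c,0x1d,0x1a] = 3a 89 9f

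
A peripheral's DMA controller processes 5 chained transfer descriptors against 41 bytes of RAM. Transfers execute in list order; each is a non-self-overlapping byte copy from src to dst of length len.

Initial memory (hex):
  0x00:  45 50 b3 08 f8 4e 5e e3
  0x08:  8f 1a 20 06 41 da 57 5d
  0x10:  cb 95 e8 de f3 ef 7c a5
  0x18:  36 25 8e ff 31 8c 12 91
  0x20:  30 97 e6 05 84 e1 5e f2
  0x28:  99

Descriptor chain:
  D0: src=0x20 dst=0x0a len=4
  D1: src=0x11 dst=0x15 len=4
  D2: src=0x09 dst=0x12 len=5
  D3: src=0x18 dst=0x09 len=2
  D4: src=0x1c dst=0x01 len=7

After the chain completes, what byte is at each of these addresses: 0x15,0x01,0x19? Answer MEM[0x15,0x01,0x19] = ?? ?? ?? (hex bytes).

  after D0: wrote 4B at 0x0a = 3097e605
  after D1: wrote 4B at 0x15 = 95e8def3
  after D2: wrote 5B at 0x12 = 1a3097e605
  after D3: wrote 2B at 0x09 = f325
  after D4: wrote 7B at 0x01 = 318c12913097e6
query mem[0x15]=0xe6, mem[0x01]=0x31, mem[0x19]=0x25

MEM[0x15,0x01,0x19] = e6 31 25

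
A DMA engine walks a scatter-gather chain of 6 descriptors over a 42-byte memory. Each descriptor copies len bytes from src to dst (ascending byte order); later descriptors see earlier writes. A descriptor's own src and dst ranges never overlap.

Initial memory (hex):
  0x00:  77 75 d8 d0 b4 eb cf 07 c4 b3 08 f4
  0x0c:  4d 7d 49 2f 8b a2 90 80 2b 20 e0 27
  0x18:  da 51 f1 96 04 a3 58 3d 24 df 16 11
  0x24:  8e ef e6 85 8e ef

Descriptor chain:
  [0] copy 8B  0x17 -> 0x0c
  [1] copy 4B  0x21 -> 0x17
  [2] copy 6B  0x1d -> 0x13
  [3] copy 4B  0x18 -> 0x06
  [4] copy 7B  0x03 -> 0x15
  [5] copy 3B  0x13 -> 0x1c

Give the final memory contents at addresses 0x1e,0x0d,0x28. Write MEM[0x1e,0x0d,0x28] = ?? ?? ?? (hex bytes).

MEM[0x1e,0x0d,0x28] = d0 da 8e

[0] 0x17->0x0c len=8 : 27 da 51 f1 96 04 a3 58
[1] 0x21->0x17 len=4 : df 16 11 8e
[2] 0x1d->0x13 len=6 : a3 58 3d 24 df 16
[3] 0x18->0x06 len=4 : 16 11 8e 96
[4] 0x03->0x15 len=7 : d0 b4 eb 16 11 8e 96
[5] 0x13->0x1c len=3 : a3 58 d0
query mem[0x1e]=0xd0, mem[0x0d]=0xda, mem[0x28]=0x8e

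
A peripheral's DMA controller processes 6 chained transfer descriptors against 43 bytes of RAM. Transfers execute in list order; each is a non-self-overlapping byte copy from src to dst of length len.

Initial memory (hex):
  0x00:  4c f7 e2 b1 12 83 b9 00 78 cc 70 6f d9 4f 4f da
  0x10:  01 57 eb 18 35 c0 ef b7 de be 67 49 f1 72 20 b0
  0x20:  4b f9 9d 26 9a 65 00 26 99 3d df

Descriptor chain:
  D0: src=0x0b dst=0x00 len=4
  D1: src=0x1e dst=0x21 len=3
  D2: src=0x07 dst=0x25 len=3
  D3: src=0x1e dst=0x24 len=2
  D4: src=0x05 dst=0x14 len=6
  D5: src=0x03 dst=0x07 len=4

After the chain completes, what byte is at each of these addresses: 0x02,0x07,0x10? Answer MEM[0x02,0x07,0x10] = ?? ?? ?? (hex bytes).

  after D0: wrote 4B at 0x00 = 6fd94f4f
  after D1: wrote 3B at 0x21 = 20b04b
  after D2: wrote 3B at 0x25 = 0078cc
  after D3: wrote 2B at 0x24 = 20b0
  after D4: wrote 6B at 0x14 = 83b90078cc70
  after D5: wrote 4B at 0x07 = 4f1283b9
query mem[0x02]=0x4f, mem[0x07]=0x4f, mem[0x10]=0x01

MEM[0x02,0x07,0x10] = 4f 4f 01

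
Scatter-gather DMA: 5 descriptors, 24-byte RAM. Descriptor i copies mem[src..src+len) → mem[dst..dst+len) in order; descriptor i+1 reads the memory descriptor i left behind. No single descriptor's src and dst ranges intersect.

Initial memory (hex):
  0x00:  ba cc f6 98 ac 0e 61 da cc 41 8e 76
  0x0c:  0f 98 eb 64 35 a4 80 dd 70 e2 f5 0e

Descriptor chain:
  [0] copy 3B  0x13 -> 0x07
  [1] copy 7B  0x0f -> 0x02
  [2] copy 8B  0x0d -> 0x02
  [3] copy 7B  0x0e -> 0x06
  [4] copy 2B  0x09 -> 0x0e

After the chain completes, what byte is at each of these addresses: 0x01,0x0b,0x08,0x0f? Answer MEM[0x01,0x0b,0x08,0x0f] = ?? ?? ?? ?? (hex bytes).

MEM[0x01,0x0b,0x08,0x0f] = cc dd 35 80

  after D0: wrote 3B at 0x07 = dd70e2
  after D1: wrote 7B at 0x02 = 6435a480dd70e2
  after D2: wrote 8B at 0x02 = 98eb6435a480dd70
  after D3: wrote 7B at 0x06 = eb6435a480dd70
  after D4: wrote 2B at 0x0e = a480
query mem[0x01]=0xcc, mem[0x0b]=0xdd, mem[0x08]=0x35, mem[0x0f]=0x80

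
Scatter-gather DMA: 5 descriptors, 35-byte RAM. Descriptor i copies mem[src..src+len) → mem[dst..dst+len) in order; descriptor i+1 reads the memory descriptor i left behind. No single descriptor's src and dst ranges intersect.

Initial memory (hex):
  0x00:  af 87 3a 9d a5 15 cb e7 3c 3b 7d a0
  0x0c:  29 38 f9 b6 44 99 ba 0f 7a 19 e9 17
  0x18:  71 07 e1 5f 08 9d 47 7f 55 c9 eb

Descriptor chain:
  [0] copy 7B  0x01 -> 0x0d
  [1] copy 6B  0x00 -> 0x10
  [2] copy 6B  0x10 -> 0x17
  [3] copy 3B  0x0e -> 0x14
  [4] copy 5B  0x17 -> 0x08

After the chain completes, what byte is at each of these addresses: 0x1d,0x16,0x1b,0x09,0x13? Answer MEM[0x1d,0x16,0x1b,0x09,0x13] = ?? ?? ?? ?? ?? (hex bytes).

MEM[0x1d,0x16,0x1b,0x09,0x13] = 9d af a5 87 9d

#0 dst[0x0d+7] := {0x87,0x3a,0x9d,0xa5,0x15,0xcb,0xe7}
#1 dst[0x10+6] := {0xaf,0x87,0x3a,0x9d,0xa5,0x15}
#2 dst[0x17+6] := {0xaf,0x87,0x3a,0x9d,0xa5,0x15}
#3 dst[0x14+3] := {0x3a,0x9d,0xaf}
#4 dst[0x08+5] := {0xaf,0x87,0x3a,0x9d,0xa5}
query mem[0x1d]=0x9d, mem[0x16]=0xaf, mem[0x1b]=0xa5, mem[0x09]=0x87, mem[0x13]=0x9d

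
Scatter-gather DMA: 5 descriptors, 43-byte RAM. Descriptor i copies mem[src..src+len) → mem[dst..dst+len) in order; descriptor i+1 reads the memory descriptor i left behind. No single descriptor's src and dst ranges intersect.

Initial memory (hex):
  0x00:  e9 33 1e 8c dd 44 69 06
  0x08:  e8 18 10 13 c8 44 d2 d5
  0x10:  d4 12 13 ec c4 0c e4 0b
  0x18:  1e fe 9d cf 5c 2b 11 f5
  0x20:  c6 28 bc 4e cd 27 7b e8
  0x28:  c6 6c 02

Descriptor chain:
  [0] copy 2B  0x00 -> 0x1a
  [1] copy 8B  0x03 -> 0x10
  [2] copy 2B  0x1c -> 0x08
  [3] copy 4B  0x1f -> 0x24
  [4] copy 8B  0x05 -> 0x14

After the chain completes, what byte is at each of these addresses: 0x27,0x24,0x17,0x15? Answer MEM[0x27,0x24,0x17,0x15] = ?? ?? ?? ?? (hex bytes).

MEM[0x27,0x24,0x17,0x15] = bc f5 5c 69

#0 dst[0x1a+2] := {0xe9,0x33}
#1 dst[0x10+8] := {0x8c,0xdd,0x44,0x69,0x06,0xe8,0x18,0x10}
#2 dst[0x08+2] := {0x5c,0x2b}
#3 dst[0x24+4] := {0xf5,0xc6,0x28,0xbc}
#4 dst[0x14+8] := {0x44,0x69,0x06,0x5c,0x2b,0x10,0x13,0xc8}
query mem[0x27]=0xbc, mem[0x24]=0xf5, mem[0x17]=0x5c, mem[0x15]=0x69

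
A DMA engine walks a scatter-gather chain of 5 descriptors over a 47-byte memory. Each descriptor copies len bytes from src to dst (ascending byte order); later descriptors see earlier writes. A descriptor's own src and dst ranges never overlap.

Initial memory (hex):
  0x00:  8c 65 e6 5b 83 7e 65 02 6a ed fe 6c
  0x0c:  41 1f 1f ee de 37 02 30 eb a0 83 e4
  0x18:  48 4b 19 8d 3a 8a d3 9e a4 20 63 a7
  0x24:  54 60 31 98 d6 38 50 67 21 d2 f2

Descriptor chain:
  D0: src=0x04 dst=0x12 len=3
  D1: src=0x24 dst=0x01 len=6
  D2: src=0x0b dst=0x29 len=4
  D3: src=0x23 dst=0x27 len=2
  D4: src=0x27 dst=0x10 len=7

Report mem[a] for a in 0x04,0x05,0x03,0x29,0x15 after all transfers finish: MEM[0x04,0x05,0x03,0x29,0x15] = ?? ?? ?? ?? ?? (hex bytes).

MEM[0x04,0x05,0x03,0x29,0x15] = 98 d6 31 6c 1f

  after D0: wrote 3B at 0x12 = 837e65
  after D1: wrote 6B at 0x01 = 54603198d638
  after D2: wrote 4B at 0x29 = 6c411f1f
  after D3: wrote 2B at 0x27 = a754
  after D4: wrote 7B at 0x10 = a7546c411f1fd2
query mem[0x04]=0x98, mem[0x05]=0xd6, mem[0x03]=0x31, mem[0x29]=0x6c, mem[0x15]=0x1f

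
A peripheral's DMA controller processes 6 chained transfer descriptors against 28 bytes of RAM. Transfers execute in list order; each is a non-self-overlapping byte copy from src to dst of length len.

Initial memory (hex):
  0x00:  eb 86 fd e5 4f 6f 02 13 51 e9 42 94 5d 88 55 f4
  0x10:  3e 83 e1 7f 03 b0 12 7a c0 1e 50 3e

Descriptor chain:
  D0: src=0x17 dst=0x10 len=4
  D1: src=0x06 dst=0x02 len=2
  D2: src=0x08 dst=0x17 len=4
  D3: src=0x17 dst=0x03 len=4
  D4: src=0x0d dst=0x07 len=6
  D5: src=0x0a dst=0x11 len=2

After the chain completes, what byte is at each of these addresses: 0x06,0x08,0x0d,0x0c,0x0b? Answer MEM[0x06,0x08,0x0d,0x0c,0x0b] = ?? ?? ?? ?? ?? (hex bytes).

#0 dst[0x10+4] := {0x7a,0xc0,0x1e,0x50}
#1 dst[0x02+2] := {0x02,0x13}
#2 dst[0x17+4] := {0x51,0xe9,0x42,0x94}
#3 dst[0x03+4] := {0x51,0xe9,0x42,0x94}
#4 dst[0x07+6] := {0x88,0x55,0xf4,0x7a,0xc0,0x1e}
#5 dst[0x11+2] := {0x7a,0xc0}
query mem[0x06]=0x94, mem[0x08]=0x55, mem[0x0d]=0x88, mem[0x0c]=0x1e, mem[0x0b]=0xc0

MEM[0x06,0x08,0x0d,0x0c,0x0b] = 94 55 88 1e c0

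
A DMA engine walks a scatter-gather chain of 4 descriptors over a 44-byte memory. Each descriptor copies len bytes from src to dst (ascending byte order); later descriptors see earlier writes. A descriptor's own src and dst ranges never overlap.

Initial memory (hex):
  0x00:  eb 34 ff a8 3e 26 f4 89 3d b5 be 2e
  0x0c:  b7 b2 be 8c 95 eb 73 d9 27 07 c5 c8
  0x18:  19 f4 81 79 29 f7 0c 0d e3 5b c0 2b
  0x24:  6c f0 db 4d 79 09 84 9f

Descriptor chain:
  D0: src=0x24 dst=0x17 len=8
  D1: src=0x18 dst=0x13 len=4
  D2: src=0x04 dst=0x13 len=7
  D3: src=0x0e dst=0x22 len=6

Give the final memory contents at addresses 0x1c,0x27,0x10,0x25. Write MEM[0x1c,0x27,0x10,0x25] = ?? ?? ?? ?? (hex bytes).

MEM[0x1c,0x27,0x10,0x25] = 09 3e 95 eb

[0] 0x24->0x17 len=8 : 6c f0 db 4d 79 09 84 9f
[1] 0x18->0x13 len=4 : f0 db 4d 79
[2] 0x04->0x13 len=7 : 3e 26 f4 89 3d b5 be
[3] 0x0e->0x22 len=6 : be 8c 95 eb 73 3e
query mem[0x1c]=0x09, mem[0x27]=0x3e, mem[0x10]=0x95, mem[0x25]=0xeb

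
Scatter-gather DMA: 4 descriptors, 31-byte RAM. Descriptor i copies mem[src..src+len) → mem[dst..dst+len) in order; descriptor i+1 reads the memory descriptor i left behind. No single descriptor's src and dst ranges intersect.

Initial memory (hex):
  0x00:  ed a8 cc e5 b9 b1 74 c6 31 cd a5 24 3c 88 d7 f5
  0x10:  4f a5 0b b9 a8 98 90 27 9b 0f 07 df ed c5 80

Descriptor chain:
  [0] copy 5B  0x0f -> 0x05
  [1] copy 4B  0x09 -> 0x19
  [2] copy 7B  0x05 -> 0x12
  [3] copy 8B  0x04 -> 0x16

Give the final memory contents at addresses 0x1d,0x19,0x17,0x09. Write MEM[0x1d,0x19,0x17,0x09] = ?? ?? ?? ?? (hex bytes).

MEM[0x1d,0x19,0x17,0x09] = 24 a5 f5 b9

[0] 0x0f->0x05 len=5 : f5 4f a5 0b b9
[1] 0x09->0x19 len=4 : b9 a5 24 3c
[2] 0x05->0x12 len=7 : f5 4f a5 0b b9 a5 24
[3] 0x04->0x16 len=8 : b9 f5 4f a5 0b b9 a5 24
query mem[0x1d]=0x24, mem[0x19]=0xa5, mem[0x17]=0xf5, mem[0x09]=0xb9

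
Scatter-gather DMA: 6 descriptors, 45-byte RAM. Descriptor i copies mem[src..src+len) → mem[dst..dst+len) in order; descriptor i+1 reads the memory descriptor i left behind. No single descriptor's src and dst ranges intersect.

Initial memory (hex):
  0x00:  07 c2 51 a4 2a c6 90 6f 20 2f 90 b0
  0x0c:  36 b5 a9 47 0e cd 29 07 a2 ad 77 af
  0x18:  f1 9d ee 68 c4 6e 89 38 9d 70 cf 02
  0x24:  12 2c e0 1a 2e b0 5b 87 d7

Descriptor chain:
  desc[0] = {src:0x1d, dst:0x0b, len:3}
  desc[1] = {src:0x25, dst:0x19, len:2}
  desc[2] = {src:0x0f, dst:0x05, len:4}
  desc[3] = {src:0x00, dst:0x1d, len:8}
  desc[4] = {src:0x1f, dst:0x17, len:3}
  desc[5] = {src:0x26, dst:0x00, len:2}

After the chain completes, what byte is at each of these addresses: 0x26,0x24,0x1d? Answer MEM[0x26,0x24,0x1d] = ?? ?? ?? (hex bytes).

MEM[0x26,0x24,0x1d] = e0 cd 07

  after D0: wrote 3B at 0x0b = 6e8938
  after D1: wrote 2B at 0x19 = 2ce0
  after D2: wrote 4B at 0x05 = 470ecd29
  after D3: wrote 8B at 0x1d = 07c251a42a470ecd
  after D4: wrote 3B at 0x17 = 51a42a
  after D5: wrote 2B at 0x00 = e01a
query mem[0x26]=0xe0, mem[0x24]=0xcd, mem[0x1d]=0x07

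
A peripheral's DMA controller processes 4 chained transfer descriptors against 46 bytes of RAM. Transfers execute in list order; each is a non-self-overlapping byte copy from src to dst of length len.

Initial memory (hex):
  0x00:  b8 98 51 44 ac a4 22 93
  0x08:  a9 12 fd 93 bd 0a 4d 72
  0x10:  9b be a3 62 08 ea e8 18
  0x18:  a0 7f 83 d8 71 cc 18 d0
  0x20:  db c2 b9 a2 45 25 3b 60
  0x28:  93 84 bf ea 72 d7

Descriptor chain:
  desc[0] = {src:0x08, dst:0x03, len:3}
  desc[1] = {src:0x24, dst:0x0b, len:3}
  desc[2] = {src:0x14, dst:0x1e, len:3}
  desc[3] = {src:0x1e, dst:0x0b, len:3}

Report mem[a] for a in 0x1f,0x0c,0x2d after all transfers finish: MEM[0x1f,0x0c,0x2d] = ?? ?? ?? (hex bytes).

  after D0: wrote 3B at 0x03 = a912fd
  after D1: wrote 3B at 0x0b = 45253b
  after D2: wrote 3B at 0x1e = 08eae8
  after D3: wrote 3B at 0x0b = 08eae8
query mem[0x1f]=0xea, mem[0x0c]=0xea, mem[0x2d]=0xd7

MEM[0x1f,0x0c,0x2d] = ea ea d7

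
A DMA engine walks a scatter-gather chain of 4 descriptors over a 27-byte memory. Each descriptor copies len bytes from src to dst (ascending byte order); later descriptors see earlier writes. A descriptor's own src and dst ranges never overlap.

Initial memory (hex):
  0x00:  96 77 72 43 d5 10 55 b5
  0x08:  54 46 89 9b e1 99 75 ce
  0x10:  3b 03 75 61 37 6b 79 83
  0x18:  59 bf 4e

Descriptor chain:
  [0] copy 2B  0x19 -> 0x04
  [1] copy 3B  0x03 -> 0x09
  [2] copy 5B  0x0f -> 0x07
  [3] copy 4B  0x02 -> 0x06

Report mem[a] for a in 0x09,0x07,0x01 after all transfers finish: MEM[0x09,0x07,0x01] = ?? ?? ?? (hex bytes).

D0: mem[0x04..0x05] <- [bf 4e]
D1: mem[0x09..0x0b] <- [43 bf 4e]
D2: mem[0x07..0x0b] <- [ce 3b 03 75 61]
D3: mem[0x06..0x09] <- [72 43 bf 4e]
query mem[0x09]=0x4e, mem[0x07]=0x43, mem[0x01]=0x77

MEM[0x09,0x07,0x01] = 4e 43 77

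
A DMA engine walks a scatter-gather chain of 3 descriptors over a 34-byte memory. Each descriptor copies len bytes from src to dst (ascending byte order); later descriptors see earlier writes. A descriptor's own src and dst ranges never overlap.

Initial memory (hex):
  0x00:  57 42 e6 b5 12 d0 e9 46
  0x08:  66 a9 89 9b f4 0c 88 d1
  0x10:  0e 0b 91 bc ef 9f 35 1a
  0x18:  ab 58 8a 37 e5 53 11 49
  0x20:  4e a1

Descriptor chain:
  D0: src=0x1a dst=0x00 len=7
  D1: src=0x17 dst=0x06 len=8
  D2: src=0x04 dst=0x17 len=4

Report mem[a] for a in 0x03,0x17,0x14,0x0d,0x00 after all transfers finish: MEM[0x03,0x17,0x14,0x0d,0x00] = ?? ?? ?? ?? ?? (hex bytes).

  after D0: wrote 7B at 0x00 = 8a37e55311494e
  after D1: wrote 8B at 0x06 = 1aab588a37e55311
  after D2: wrote 4B at 0x17 = 11491aab
query mem[0x03]=0x53, mem[0x17]=0x11, mem[0x14]=0xef, mem[0x0d]=0x11, mem[0x00]=0x8a

MEM[0x03,0x17,0x14,0x0d,0x00] = 53 11 ef 11 8a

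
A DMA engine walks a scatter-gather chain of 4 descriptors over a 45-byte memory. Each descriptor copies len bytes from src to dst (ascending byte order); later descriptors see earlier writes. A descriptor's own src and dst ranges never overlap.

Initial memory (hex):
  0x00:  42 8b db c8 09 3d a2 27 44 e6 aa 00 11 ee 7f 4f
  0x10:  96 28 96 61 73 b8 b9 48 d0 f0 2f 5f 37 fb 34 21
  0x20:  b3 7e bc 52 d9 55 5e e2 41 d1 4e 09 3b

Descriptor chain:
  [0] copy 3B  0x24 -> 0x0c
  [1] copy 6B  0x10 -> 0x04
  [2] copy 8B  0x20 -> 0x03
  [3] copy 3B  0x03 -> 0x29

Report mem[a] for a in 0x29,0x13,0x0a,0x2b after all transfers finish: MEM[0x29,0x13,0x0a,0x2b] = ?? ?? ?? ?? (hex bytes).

[0] 0x24->0x0c len=3 : d9 55 5e
[1] 0x10->0x04 len=6 : 96 28 96 61 73 b8
[2] 0x20->0x03 len=8 : b3 7e bc 52 d9 55 5e e2
[3] 0x03->0x29 len=3 : b3 7e bc
query mem[0x29]=0xb3, mem[0x13]=0x61, mem[0x0a]=0xe2, mem[0x2b]=0xbc

MEM[0x29,0x13,0x0a,0x2b] = b3 61 e2 bc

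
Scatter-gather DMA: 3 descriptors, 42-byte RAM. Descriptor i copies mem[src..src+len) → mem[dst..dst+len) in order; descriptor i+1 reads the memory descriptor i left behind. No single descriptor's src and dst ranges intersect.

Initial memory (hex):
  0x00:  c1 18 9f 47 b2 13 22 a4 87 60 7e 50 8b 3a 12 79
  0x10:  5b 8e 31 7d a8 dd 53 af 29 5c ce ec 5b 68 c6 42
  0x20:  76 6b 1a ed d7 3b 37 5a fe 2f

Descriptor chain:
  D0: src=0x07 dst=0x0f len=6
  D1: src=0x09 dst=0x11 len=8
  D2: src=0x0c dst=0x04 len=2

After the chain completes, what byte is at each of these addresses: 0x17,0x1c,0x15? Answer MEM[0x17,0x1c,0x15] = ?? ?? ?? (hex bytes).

[0] 0x07->0x0f len=6 : a4 87 60 7e 50 8b
[1] 0x09->0x11 len=8 : 60 7e 50 8b 3a 12 a4 87
[2] 0x0c->0x04 len=2 : 8b 3a
query mem[0x17]=0xa4, mem[0x1c]=0x5b, mem[0x15]=0x3a

MEM[0x17,0x1c,0x15] = a4 5b 3a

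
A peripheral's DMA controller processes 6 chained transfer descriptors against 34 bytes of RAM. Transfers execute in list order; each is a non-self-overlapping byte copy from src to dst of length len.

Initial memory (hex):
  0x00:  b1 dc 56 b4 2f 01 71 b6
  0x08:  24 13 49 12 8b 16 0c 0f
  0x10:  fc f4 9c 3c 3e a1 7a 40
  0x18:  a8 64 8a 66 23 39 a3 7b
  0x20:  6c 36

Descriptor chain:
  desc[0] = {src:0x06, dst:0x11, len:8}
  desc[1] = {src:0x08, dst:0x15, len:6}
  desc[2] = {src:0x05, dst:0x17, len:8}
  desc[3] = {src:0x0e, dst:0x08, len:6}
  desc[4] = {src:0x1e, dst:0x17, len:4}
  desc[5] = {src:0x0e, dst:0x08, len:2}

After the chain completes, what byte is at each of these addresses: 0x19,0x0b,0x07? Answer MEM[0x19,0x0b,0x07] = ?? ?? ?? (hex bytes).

MEM[0x19,0x0b,0x07] = 6c 71 b6

[0] 0x06->0x11 len=8 : 71 b6 24 13 49 12 8b 16
[1] 0x08->0x15 len=6 : 24 13 49 12 8b 16
[2] 0x05->0x17 len=8 : 01 71 b6 24 13 49 12 8b
[3] 0x0e->0x08 len=6 : 0c 0f fc 71 b6 24
[4] 0x1e->0x17 len=4 : 8b 7b 6c 36
[5] 0x0e->0x08 len=2 : 0c 0f
query mem[0x19]=0x6c, mem[0x0b]=0x71, mem[0x07]=0xb6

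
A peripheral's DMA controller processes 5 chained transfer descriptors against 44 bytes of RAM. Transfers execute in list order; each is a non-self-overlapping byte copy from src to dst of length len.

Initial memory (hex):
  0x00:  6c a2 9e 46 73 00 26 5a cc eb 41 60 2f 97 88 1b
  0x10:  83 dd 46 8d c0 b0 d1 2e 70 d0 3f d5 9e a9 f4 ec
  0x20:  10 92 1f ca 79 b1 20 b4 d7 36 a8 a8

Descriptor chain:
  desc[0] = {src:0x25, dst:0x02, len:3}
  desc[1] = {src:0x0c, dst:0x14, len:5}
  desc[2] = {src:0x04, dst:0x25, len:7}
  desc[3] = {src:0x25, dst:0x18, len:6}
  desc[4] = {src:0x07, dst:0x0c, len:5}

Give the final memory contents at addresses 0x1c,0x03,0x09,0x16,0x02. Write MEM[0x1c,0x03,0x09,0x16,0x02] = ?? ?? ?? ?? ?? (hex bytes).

[0] 0x25->0x02 len=3 : b1 20 b4
[1] 0x0c->0x14 len=5 : 2f 97 88 1b 83
[2] 0x04->0x25 len=7 : b4 00 26 5a cc eb 41
[3] 0x25->0x18 len=6 : b4 00 26 5a cc eb
[4] 0x07->0x0c len=5 : 5a cc eb 41 60
query mem[0x1c]=0xcc, mem[0x03]=0x20, mem[0x09]=0xeb, mem[0x16]=0x88, mem[0x02]=0xb1

MEM[0x1c,0x03,0x09,0x16,0x02] = cc 20 eb 88 b1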